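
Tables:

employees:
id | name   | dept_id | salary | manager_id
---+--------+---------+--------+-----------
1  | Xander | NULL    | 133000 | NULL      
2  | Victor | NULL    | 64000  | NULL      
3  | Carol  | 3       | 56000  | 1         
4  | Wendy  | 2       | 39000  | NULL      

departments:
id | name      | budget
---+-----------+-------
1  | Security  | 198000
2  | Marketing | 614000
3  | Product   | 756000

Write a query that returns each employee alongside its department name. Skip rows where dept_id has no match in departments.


INNER JOIN keeps only employees rows whose dept_id matches an id in departments. Walk through each employee:
  - employee 1 (Xander): dept_id=NULL, no match -> dropped
  - employee 2 (Victor): dept_id=NULL, no match -> dropped
  - employee 3 (Carol): dept_id=3 -> matches Product
  - employee 4 (Wendy): dept_id=2 -> matches Marketing
So 2 of 4 rows are dropped.

SQL:
SELECT a.name, b.name AS department
FROM employees a
INNER JOIN departments b ON a.dept_id = b.id

Result:
name  | department
------+-----------
Carol | Product   
Wendy | Marketing 


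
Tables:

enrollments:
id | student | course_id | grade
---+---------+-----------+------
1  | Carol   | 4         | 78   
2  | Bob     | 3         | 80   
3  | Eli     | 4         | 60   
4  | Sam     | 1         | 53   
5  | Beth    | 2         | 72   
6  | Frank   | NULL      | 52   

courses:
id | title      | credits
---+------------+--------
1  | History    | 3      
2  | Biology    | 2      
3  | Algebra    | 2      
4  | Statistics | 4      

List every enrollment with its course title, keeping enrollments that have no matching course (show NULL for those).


LEFT JOIN keeps every row from enrollments (the left table); where course_id has no match in courses, the course columns become NULL. Walk through each enrollment:
  - enrollment 1 (Carol): course_id=4 -> matches Statistics
  - enrollment 2 (Bob): course_id=3 -> matches Algebra
  - enrollment 3 (Eli): course_id=4 -> matches Statistics
  - enrollment 4 (Sam): course_id=1 -> matches History
  - enrollment 5 (Beth): course_id=2 -> matches Biology
  - enrollment 6 (Frank): course_id=NULL, no match -> kept with NULL
All 6 rows appear; 1 has NULL course.

SQL:
SELECT a.student, b.title AS course
FROM enrollments a
LEFT JOIN courses b ON a.course_id = b.id

Result:
student | course    
--------+-----------
Carol   | Statistics
Bob     | Algebra   
Eli     | Statistics
Sam     | History   
Beth    | Biology   
Frank   | NULL      


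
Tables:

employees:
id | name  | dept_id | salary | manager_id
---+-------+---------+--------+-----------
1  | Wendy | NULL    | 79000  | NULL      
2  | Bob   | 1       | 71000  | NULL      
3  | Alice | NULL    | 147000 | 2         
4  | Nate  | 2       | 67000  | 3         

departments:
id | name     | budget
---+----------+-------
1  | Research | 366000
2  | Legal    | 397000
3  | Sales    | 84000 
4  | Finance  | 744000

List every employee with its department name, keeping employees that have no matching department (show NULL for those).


LEFT JOIN keeps every row from employees (the left table); where dept_id has no match in departments, the department columns become NULL. Walk through each employee:
  - employee 1 (Wendy): dept_id=NULL, no match -> kept with NULL
  - employee 2 (Bob): dept_id=1 -> matches Research
  - employee 3 (Alice): dept_id=NULL, no match -> kept with NULL
  - employee 4 (Nate): dept_id=2 -> matches Legal
All 4 rows appear; 2 have NULL department.

SQL:
SELECT a.name, b.name AS department
FROM employees a
LEFT JOIN departments b ON a.dept_id = b.id

Result:
name  | department
------+-----------
Wendy | NULL      
Bob   | Research  
Alice | NULL      
Nate  | Legal     


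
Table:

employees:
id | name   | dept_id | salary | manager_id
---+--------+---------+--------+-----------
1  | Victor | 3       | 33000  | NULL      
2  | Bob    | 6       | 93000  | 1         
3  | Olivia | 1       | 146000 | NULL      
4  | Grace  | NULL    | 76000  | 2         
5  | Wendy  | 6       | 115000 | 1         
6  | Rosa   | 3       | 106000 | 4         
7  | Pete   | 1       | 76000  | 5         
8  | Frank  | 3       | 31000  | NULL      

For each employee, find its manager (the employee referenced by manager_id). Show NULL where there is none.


This is a self-join: employees is joined to a second copy of itself, matching each row's manager_id to another row's id. Use LEFT JOIN so rows with manager_id=NULL are kept.
  - employee 1 (Victor): manager_id=NULL -> NULL
  - employee 2 (Bob): manager_id=1 -> Victor
  - employee 3 (Olivia): manager_id=NULL -> NULL
  - employee 4 (Grace): manager_id=2 -> Bob
  - employee 5 (Wendy): manager_id=1 -> Victor
  - employee 6 (Rosa): manager_id=4 -> Grace
  - employee 7 (Pete): manager_id=5 -> Wendy
  - employee 8 (Frank): manager_id=NULL -> NULL

SQL:
SELECT a.name AS item, b.name AS manager
FROM employees a
LEFT JOIN employees b ON a.manager_id = b.id

Result:
item   | manager
-------+--------
Victor | NULL   
Bob    | Victor 
Olivia | NULL   
Grace  | Bob    
Wendy  | Victor 
Rosa   | Grace  
Pete   | Wendy  
Frank  | NULL   


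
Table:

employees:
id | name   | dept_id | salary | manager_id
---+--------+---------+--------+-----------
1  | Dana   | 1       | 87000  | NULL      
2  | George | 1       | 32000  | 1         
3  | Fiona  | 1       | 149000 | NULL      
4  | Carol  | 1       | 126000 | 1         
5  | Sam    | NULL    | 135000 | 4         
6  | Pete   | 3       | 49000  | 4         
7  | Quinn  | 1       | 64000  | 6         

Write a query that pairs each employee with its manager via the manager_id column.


This is a self-join: employees is joined to a second copy of itself, matching each row's manager_id to another row's id. Use LEFT JOIN so rows with manager_id=NULL are kept.
  - employee 1 (Dana): manager_id=NULL -> NULL
  - employee 2 (George): manager_id=1 -> Dana
  - employee 3 (Fiona): manager_id=NULL -> NULL
  - employee 4 (Carol): manager_id=1 -> Dana
  - employee 5 (Sam): manager_id=4 -> Carol
  - employee 6 (Pete): manager_id=4 -> Carol
  - employee 7 (Quinn): manager_id=6 -> Pete

SQL:
SELECT a.name AS item, b.name AS manager
FROM employees a
LEFT JOIN employees b ON a.manager_id = b.id

Result:
item   | manager
-------+--------
Dana   | NULL   
George | Dana   
Fiona  | NULL   
Carol  | Dana   
Sam    | Carol  
Pete   | Carol  
Quinn  | Pete   


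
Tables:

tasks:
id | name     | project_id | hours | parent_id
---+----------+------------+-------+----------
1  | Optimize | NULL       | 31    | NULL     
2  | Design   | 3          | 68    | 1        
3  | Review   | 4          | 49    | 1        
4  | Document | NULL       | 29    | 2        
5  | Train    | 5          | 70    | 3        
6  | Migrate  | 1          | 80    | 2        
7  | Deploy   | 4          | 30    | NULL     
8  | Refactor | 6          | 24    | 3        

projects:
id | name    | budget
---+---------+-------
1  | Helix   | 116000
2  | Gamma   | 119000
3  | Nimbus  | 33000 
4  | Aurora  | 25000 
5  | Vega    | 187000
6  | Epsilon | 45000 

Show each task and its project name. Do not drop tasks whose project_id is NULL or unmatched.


LEFT JOIN keeps every row from tasks (the left table); where project_id has no match in projects, the project columns become NULL. Walk through each task:
  - task 1 (Optimize): project_id=NULL, no match -> kept with NULL
  - task 2 (Design): project_id=3 -> matches Nimbus
  - task 3 (Review): project_id=4 -> matches Aurora
  - task 4 (Document): project_id=NULL, no match -> kept with NULL
  - task 5 (Train): project_id=5 -> matches Vega
  - task 6 (Migrate): project_id=1 -> matches Helix
  - task 7 (Deploy): project_id=4 -> matches Aurora
  - task 8 (Refactor): project_id=6 -> matches Epsilon
All 8 rows appear; 2 have NULL project.

SQL:
SELECT a.name, b.name AS project
FROM tasks a
LEFT JOIN projects b ON a.project_id = b.id

Result:
name     | project
---------+--------
Optimize | NULL   
Design   | Nimbus 
Review   | Aurora 
Document | NULL   
Train    | Vega   
Migrate  | Helix  
Deploy   | Aurora 
Refactor | Epsilon


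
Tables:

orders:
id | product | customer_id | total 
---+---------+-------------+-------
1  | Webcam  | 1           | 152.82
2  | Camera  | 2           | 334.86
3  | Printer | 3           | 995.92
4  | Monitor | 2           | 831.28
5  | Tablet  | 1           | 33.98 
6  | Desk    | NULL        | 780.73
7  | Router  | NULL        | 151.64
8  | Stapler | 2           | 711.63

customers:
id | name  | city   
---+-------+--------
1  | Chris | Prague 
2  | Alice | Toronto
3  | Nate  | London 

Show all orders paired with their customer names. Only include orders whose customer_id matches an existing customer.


INNER JOIN keeps only orders rows whose customer_id matches an id in customers. Walk through each order:
  - order 1 (Webcam): customer_id=1 -> matches Chris
  - order 2 (Camera): customer_id=2 -> matches Alice
  - order 3 (Printer): customer_id=3 -> matches Nate
  - order 4 (Monitor): customer_id=2 -> matches Alice
  - order 5 (Tablet): customer_id=1 -> matches Chris
  - order 6 (Desk): customer_id=NULL, no match -> dropped
  - order 7 (Router): customer_id=NULL, no match -> dropped
  - order 8 (Stapler): customer_id=2 -> matches Alice
So 2 of 8 rows are dropped.

SQL:
SELECT a.product, b.name AS customer
FROM orders a
INNER JOIN customers b ON a.customer_id = b.id

Result:
product | customer
--------+---------
Webcam  | Chris   
Camera  | Alice   
Printer | Nate    
Monitor | Alice   
Tablet  | Chris   
Stapler | Alice   


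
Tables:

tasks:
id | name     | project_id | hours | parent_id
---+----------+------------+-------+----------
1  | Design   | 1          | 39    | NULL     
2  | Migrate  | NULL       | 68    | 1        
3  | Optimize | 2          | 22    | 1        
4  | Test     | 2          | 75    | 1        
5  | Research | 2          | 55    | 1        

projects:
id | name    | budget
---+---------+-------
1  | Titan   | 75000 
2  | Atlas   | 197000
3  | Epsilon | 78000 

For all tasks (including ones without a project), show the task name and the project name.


LEFT JOIN keeps every row from tasks (the left table); where project_id has no match in projects, the project columns become NULL. Walk through each task:
  - task 1 (Design): project_id=1 -> matches Titan
  - task 2 (Migrate): project_id=NULL, no match -> kept with NULL
  - task 3 (Optimize): project_id=2 -> matches Atlas
  - task 4 (Test): project_id=2 -> matches Atlas
  - task 5 (Research): project_id=2 -> matches Atlas
All 5 rows appear; 1 has NULL project.

SQL:
SELECT a.name, b.name AS project
FROM tasks a
LEFT JOIN projects b ON a.project_id = b.id

Result:
name     | project
---------+--------
Design   | Titan  
Migrate  | NULL   
Optimize | Atlas  
Test     | Atlas  
Research | Atlas  


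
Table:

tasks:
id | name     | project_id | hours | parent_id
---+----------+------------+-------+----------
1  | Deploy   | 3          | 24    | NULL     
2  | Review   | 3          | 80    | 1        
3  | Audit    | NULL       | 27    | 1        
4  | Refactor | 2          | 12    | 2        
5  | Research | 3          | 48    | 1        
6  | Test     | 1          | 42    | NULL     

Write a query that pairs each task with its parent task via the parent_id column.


This is a self-join: tasks is joined to a second copy of itself, matching each row's parent_id to another row's id. Use LEFT JOIN so rows with parent_id=NULL are kept.
  - task 1 (Deploy): parent_id=NULL -> NULL
  - task 2 (Review): parent_id=1 -> Deploy
  - task 3 (Audit): parent_id=1 -> Deploy
  - task 4 (Refactor): parent_id=2 -> Review
  - task 5 (Research): parent_id=1 -> Deploy
  - task 6 (Test): parent_id=NULL -> NULL

SQL:
SELECT a.name AS item, b.name AS parent
FROM tasks a
LEFT JOIN tasks b ON a.parent_id = b.id

Result:
item     | parent
---------+-------
Deploy   | NULL  
Review   | Deploy
Audit    | Deploy
Refactor | Review
Research | Deploy
Test     | NULL  


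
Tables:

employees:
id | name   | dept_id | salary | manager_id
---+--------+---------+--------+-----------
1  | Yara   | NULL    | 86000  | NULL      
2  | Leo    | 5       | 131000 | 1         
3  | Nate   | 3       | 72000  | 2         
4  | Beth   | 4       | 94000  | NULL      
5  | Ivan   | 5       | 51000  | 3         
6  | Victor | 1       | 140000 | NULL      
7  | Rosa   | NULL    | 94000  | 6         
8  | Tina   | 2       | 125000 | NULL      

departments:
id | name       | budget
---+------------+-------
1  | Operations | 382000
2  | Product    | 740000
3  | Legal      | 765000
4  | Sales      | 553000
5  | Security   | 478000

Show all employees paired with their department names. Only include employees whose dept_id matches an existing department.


INNER JOIN keeps only employees rows whose dept_id matches an id in departments. Walk through each employee:
  - employee 1 (Yara): dept_id=NULL, no match -> dropped
  - employee 2 (Leo): dept_id=5 -> matches Security
  - employee 3 (Nate): dept_id=3 -> matches Legal
  - employee 4 (Beth): dept_id=4 -> matches Sales
  - employee 5 (Ivan): dept_id=5 -> matches Security
  - employee 6 (Victor): dept_id=1 -> matches Operations
  - employee 7 (Rosa): dept_id=NULL, no match -> dropped
  - employee 8 (Tina): dept_id=2 -> matches Product
So 2 of 8 rows are dropped.

SQL:
SELECT a.name, b.name AS department
FROM employees a
INNER JOIN departments b ON a.dept_id = b.id

Result:
name   | department
-------+-----------
Leo    | Security  
Nate   | Legal     
Beth   | Sales     
Ivan   | Security  
Victor | Operations
Tina   | Product   


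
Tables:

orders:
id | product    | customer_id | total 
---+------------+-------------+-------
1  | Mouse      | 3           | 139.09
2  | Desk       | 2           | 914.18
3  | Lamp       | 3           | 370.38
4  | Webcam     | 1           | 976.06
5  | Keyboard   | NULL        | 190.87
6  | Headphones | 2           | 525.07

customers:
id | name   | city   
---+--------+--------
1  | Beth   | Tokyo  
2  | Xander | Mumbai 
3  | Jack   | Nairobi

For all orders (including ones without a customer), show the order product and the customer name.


LEFT JOIN keeps every row from orders (the left table); where customer_id has no match in customers, the customer columns become NULL. Walk through each order:
  - order 1 (Mouse): customer_id=3 -> matches Jack
  - order 2 (Desk): customer_id=2 -> matches Xander
  - order 3 (Lamp): customer_id=3 -> matches Jack
  - order 4 (Webcam): customer_id=1 -> matches Beth
  - order 5 (Keyboard): customer_id=NULL, no match -> kept with NULL
  - order 6 (Headphones): customer_id=2 -> matches Xander
All 6 rows appear; 1 has NULL customer.

SQL:
SELECT a.product, b.name AS customer
FROM orders a
LEFT JOIN customers b ON a.customer_id = b.id

Result:
product    | customer
-----------+---------
Mouse      | Jack    
Desk       | Xander  
Lamp       | Jack    
Webcam     | Beth    
Keyboard   | NULL    
Headphones | Xander  


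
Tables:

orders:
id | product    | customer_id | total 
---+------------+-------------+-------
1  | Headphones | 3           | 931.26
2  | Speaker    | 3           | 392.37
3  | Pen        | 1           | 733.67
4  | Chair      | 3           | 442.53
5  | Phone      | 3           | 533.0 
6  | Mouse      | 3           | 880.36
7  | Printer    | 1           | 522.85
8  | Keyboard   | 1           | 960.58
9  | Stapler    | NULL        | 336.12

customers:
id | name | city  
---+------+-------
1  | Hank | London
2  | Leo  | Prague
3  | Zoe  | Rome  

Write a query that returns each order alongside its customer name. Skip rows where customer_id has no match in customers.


INNER JOIN keeps only orders rows whose customer_id matches an id in customers. Walk through each order:
  - order 1 (Headphones): customer_id=3 -> matches Zoe
  - order 2 (Speaker): customer_id=3 -> matches Zoe
  - order 3 (Pen): customer_id=1 -> matches Hank
  - order 4 (Chair): customer_id=3 -> matches Zoe
  - order 5 (Phone): customer_id=3 -> matches Zoe
  - order 6 (Mouse): customer_id=3 -> matches Zoe
  - order 7 (Printer): customer_id=1 -> matches Hank
  - order 8 (Keyboard): customer_id=1 -> matches Hank
  - order 9 (Stapler): customer_id=NULL, no match -> dropped
So 1 of 9 rows is dropped.

SQL:
SELECT a.product, b.name AS customer
FROM orders a
INNER JOIN customers b ON a.customer_id = b.id

Result:
product    | customer
-----------+---------
Headphones | Zoe     
Speaker    | Zoe     
Pen        | Hank    
Chair      | Zoe     
Phone      | Zoe     
Mouse      | Zoe     
Printer    | Hank    
Keyboard   | Hank    


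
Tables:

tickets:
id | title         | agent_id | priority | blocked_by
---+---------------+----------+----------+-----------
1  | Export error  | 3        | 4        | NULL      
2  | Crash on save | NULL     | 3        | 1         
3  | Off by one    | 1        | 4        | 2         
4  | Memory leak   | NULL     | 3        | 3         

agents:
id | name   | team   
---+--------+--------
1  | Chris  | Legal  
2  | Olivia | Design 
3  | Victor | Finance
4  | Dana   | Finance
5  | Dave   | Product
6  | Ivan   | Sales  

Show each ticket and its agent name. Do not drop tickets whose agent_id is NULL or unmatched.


LEFT JOIN keeps every row from tickets (the left table); where agent_id has no match in agents, the agent columns become NULL. Walk through each ticket:
  - ticket 1 (Export error): agent_id=3 -> matches Victor
  - ticket 2 (Crash on save): agent_id=NULL, no match -> kept with NULL
  - ticket 3 (Off by one): agent_id=1 -> matches Chris
  - ticket 4 (Memory leak): agent_id=NULL, no match -> kept with NULL
All 4 rows appear; 2 have NULL agent.

SQL:
SELECT a.title, b.name AS agent
FROM tickets a
LEFT JOIN agents b ON a.agent_id = b.id

Result:
title         | agent 
--------------+-------
Export error  | Victor
Crash on save | NULL  
Off by one    | Chris 
Memory leak   | NULL  


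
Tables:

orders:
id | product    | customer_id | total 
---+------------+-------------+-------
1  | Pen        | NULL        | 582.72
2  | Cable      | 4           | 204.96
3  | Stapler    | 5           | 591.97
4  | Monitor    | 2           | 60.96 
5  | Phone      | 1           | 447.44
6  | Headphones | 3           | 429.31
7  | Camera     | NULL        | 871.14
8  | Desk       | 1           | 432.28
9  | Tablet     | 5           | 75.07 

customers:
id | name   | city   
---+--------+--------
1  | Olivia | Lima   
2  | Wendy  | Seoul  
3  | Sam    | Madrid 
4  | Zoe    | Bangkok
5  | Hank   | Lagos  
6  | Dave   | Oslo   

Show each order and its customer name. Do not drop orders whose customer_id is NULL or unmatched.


LEFT JOIN keeps every row from orders (the left table); where customer_id has no match in customers, the customer columns become NULL. Walk through each order:
  - order 1 (Pen): customer_id=NULL, no match -> kept with NULL
  - order 2 (Cable): customer_id=4 -> matches Zoe
  - order 3 (Stapler): customer_id=5 -> matches Hank
  - order 4 (Monitor): customer_id=2 -> matches Wendy
  - order 5 (Phone): customer_id=1 -> matches Olivia
  - order 6 (Headphones): customer_id=3 -> matches Sam
  - order 7 (Camera): customer_id=NULL, no match -> kept with NULL
  - order 8 (Desk): customer_id=1 -> matches Olivia
  - order 9 (Tablet): customer_id=5 -> matches Hank
All 9 rows appear; 2 have NULL customer.

SQL:
SELECT a.product, b.name AS customer
FROM orders a
LEFT JOIN customers b ON a.customer_id = b.id

Result:
product    | customer
-----------+---------
Pen        | NULL    
Cable      | Zoe     
Stapler    | Hank    
Monitor    | Wendy   
Phone      | Olivia  
Headphones | Sam     
Camera     | NULL    
Desk       | Olivia  
Tablet     | Hank    


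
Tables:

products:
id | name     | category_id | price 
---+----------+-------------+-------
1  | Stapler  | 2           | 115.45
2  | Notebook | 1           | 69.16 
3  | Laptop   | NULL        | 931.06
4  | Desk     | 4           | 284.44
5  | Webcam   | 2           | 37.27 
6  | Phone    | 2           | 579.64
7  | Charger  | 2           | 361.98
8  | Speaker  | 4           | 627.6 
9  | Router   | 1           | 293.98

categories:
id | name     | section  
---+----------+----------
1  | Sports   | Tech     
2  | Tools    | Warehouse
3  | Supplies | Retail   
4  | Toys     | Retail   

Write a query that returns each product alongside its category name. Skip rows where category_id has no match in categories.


INNER JOIN keeps only products rows whose category_id matches an id in categories. Walk through each product:
  - product 1 (Stapler): category_id=2 -> matches Tools
  - product 2 (Notebook): category_id=1 -> matches Sports
  - product 3 (Laptop): category_id=NULL, no match -> dropped
  - product 4 (Desk): category_id=4 -> matches Toys
  - product 5 (Webcam): category_id=2 -> matches Tools
  - product 6 (Phone): category_id=2 -> matches Tools
  - product 7 (Charger): category_id=2 -> matches Tools
  - product 8 (Speaker): category_id=4 -> matches Toys
  - product 9 (Router): category_id=1 -> matches Sports
So 1 of 9 rows is dropped.

SQL:
SELECT a.name, b.name AS category
FROM products a
INNER JOIN categories b ON a.category_id = b.id

Result:
name     | category
---------+---------
Stapler  | Tools   
Notebook | Sports  
Desk     | Toys    
Webcam   | Tools   
Phone    | Tools   
Charger  | Tools   
Speaker  | Toys    
Router   | Sports  


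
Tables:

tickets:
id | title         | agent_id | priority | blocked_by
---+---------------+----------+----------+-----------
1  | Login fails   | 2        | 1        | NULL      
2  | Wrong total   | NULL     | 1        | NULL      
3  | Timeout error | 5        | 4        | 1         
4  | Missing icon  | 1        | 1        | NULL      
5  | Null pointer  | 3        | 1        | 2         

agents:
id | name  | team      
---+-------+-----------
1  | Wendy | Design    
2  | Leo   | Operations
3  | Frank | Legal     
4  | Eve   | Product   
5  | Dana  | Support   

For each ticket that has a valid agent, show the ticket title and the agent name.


INNER JOIN keeps only tickets rows whose agent_id matches an id in agents. Walk through each ticket:
  - ticket 1 (Login fails): agent_id=2 -> matches Leo
  - ticket 2 (Wrong total): agent_id=NULL, no match -> dropped
  - ticket 3 (Timeout error): agent_id=5 -> matches Dana
  - ticket 4 (Missing icon): agent_id=1 -> matches Wendy
  - ticket 5 (Null pointer): agent_id=3 -> matches Frank
So 1 of 5 rows is dropped.

SQL:
SELECT a.title, b.name AS agent
FROM tickets a
INNER JOIN agents b ON a.agent_id = b.id

Result:
title         | agent
--------------+------
Login fails   | Leo  
Timeout error | Dana 
Missing icon  | Wendy
Null pointer  | Frank


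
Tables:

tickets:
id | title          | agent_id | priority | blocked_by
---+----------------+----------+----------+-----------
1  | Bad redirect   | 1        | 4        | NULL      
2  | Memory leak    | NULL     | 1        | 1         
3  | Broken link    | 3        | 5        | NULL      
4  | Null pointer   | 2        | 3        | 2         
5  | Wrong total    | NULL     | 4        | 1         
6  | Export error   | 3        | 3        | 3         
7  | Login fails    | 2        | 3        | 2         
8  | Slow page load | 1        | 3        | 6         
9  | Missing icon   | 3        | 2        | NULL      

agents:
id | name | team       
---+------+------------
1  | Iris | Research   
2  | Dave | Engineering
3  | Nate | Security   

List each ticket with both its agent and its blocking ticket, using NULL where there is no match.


Two LEFT JOINs from the same base table tickets: one to agents via agent_id, one to tickets itself via blocked_by. Both are LEFT so every ticket is preserved.
Match against agents:
  - ticket 1 (Bad redirect): agent_id=1 -> matches Iris
  - ticket 2 (Memory leak): agent_id=NULL, no match -> kept with NULL
  - ticket 3 (Broken link): agent_id=3 -> matches Nate
  - ticket 4 (Null pointer): agent_id=2 -> matches Dave
  - ticket 5 (Wrong total): agent_id=NULL, no match -> kept with NULL
  - ticket 6 (Export error): agent_id=3 -> matches Nate
  - ticket 7 (Login fails): agent_id=2 -> matches Dave
  - ticket 8 (Slow page load): agent_id=1 -> matches Iris
  - ticket 9 (Missing icon): agent_id=3 -> matches Nate
Match against tickets (self):
  - ticket 1 (Bad redirect): blocked_by=NULL -> NULL
  - ticket 2 (Memory leak): blocked_by=1 -> Bad redirect
  - ticket 3 (Broken link): blocked_by=NULL -> NULL
  - ticket 4 (Null pointer): blocked_by=2 -> Memory leak
  - ticket 5 (Wrong total): blocked_by=1 -> Bad redirect
  - ticket 6 (Export error): blocked_by=3 -> Broken link
  - ticket 7 (Login fails): blocked_by=2 -> Memory leak
  - ticket 8 (Slow page load): blocked_by=6 -> Export error
  - ticket 9 (Missing icon): blocked_by=NULL -> NULL

SQL:
SELECT a.title, b.name AS agent, c.title AS blocked_by
FROM tickets a
LEFT JOIN agents b ON a.agent_id = b.id
LEFT JOIN tickets c ON a.blocked_by = c.id

Result:
title          | agent | blocked_by  
---------------+-------+-------------
Bad redirect   | Iris  | NULL        
Memory leak    | NULL  | Bad redirect
Broken link    | Nate  | NULL        
Null pointer   | Dave  | Memory leak 
Wrong total    | NULL  | Bad redirect
Export error   | Nate  | Broken link 
Login fails    | Dave  | Memory leak 
Slow page load | Iris  | Export error
Missing icon   | Nate  | NULL        


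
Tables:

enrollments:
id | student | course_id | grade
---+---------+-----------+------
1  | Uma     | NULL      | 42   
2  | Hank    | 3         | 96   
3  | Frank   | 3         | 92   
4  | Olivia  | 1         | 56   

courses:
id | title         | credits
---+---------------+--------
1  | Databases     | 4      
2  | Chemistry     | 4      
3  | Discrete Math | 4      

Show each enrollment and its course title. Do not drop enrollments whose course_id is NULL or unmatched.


LEFT JOIN keeps every row from enrollments (the left table); where course_id has no match in courses, the course columns become NULL. Walk through each enrollment:
  - enrollment 1 (Uma): course_id=NULL, no match -> kept with NULL
  - enrollment 2 (Hank): course_id=3 -> matches Discrete Math
  - enrollment 3 (Frank): course_id=3 -> matches Discrete Math
  - enrollment 4 (Olivia): course_id=1 -> matches Databases
All 4 rows appear; 1 has NULL course.

SQL:
SELECT a.student, b.title AS course
FROM enrollments a
LEFT JOIN courses b ON a.course_id = b.id

Result:
student | course       
--------+--------------
Uma     | NULL         
Hank    | Discrete Math
Frank   | Discrete Math
Olivia  | Databases    


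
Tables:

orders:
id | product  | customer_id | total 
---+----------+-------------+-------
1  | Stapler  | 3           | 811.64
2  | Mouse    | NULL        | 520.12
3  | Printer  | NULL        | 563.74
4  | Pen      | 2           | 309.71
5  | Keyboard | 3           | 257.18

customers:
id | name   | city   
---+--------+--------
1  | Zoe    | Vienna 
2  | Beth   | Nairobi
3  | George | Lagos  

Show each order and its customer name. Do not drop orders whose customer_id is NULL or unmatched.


LEFT JOIN keeps every row from orders (the left table); where customer_id has no match in customers, the customer columns become NULL. Walk through each order:
  - order 1 (Stapler): customer_id=3 -> matches George
  - order 2 (Mouse): customer_id=NULL, no match -> kept with NULL
  - order 3 (Printer): customer_id=NULL, no match -> kept with NULL
  - order 4 (Pen): customer_id=2 -> matches Beth
  - order 5 (Keyboard): customer_id=3 -> matches George
All 5 rows appear; 2 have NULL customer.

SQL:
SELECT a.product, b.name AS customer
FROM orders a
LEFT JOIN customers b ON a.customer_id = b.id

Result:
product  | customer
---------+---------
Stapler  | George  
Mouse    | NULL    
Printer  | NULL    
Pen      | Beth    
Keyboard | George  


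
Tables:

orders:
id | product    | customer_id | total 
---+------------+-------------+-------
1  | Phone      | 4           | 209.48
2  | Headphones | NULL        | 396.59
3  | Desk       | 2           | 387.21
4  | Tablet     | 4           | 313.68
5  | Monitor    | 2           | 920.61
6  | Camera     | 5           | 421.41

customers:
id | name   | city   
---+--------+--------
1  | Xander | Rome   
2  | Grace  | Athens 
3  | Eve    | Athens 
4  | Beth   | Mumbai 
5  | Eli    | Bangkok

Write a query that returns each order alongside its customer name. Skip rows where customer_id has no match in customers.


INNER JOIN keeps only orders rows whose customer_id matches an id in customers. Walk through each order:
  - order 1 (Phone): customer_id=4 -> matches Beth
  - order 2 (Headphones): customer_id=NULL, no match -> dropped
  - order 3 (Desk): customer_id=2 -> matches Grace
  - order 4 (Tablet): customer_id=4 -> matches Beth
  - order 5 (Monitor): customer_id=2 -> matches Grace
  - order 6 (Camera): customer_id=5 -> matches Eli
So 1 of 6 rows is dropped.

SQL:
SELECT a.product, b.name AS customer
FROM orders a
INNER JOIN customers b ON a.customer_id = b.id

Result:
product | customer
--------+---------
Phone   | Beth    
Desk    | Grace   
Tablet  | Beth    
Monitor | Grace   
Camera  | Eli     


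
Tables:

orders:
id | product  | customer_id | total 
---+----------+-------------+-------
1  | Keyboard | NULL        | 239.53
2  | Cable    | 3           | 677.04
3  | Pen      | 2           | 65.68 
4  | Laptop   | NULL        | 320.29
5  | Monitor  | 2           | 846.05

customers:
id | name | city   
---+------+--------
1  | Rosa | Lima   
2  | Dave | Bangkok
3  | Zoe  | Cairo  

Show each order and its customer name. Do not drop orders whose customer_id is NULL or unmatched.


LEFT JOIN keeps every row from orders (the left table); where customer_id has no match in customers, the customer columns become NULL. Walk through each order:
  - order 1 (Keyboard): customer_id=NULL, no match -> kept with NULL
  - order 2 (Cable): customer_id=3 -> matches Zoe
  - order 3 (Pen): customer_id=2 -> matches Dave
  - order 4 (Laptop): customer_id=NULL, no match -> kept with NULL
  - order 5 (Monitor): customer_id=2 -> matches Dave
All 5 rows appear; 2 have NULL customer.

SQL:
SELECT a.product, b.name AS customer
FROM orders a
LEFT JOIN customers b ON a.customer_id = b.id

Result:
product  | customer
---------+---------
Keyboard | NULL    
Cable    | Zoe     
Pen      | Dave    
Laptop   | NULL    
Monitor  | Dave    


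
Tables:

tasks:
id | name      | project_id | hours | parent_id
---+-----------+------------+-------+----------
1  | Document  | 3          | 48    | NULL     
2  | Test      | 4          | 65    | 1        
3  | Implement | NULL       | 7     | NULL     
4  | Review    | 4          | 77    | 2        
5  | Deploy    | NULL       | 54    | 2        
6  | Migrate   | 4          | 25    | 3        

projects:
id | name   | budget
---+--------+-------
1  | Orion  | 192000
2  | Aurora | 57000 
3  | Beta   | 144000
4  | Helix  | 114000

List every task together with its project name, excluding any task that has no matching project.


INNER JOIN keeps only tasks rows whose project_id matches an id in projects. Walk through each task:
  - task 1 (Document): project_id=3 -> matches Beta
  - task 2 (Test): project_id=4 -> matches Helix
  - task 3 (Implement): project_id=NULL, no match -> dropped
  - task 4 (Review): project_id=4 -> matches Helix
  - task 5 (Deploy): project_id=NULL, no match -> dropped
  - task 6 (Migrate): project_id=4 -> matches Helix
So 2 of 6 rows are dropped.

SQL:
SELECT a.name, b.name AS project
FROM tasks a
INNER JOIN projects b ON a.project_id = b.id

Result:
name     | project
---------+--------
Document | Beta   
Test     | Helix  
Review   | Helix  
Migrate  | Helix  


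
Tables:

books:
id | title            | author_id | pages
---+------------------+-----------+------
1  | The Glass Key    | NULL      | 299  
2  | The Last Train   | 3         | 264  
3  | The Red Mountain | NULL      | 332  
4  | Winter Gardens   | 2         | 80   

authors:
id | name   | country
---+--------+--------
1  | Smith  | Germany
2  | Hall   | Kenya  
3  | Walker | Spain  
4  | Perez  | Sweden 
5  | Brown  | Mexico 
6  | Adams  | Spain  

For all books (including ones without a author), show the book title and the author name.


LEFT JOIN keeps every row from books (the left table); where author_id has no match in authors, the author columns become NULL. Walk through each book:
  - book 1 (The Glass Key): author_id=NULL, no match -> kept with NULL
  - book 2 (The Last Train): author_id=3 -> matches Walker
  - book 3 (The Red Mountain): author_id=NULL, no match -> kept with NULL
  - book 4 (Winter Gardens): author_id=2 -> matches Hall
All 4 rows appear; 2 have NULL author.

SQL:
SELECT a.title, b.name AS author
FROM books a
LEFT JOIN authors b ON a.author_id = b.id

Result:
title            | author
-----------------+-------
The Glass Key    | NULL  
The Last Train   | Walker
The Red Mountain | NULL  
Winter Gardens   | Hall  


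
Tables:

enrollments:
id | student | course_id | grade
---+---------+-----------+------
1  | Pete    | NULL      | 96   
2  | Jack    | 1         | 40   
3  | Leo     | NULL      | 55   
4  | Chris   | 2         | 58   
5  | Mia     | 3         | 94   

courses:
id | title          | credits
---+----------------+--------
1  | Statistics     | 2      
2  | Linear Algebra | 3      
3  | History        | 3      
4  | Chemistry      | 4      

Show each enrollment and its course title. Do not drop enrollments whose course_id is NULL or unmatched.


LEFT JOIN keeps every row from enrollments (the left table); where course_id has no match in courses, the course columns become NULL. Walk through each enrollment:
  - enrollment 1 (Pete): course_id=NULL, no match -> kept with NULL
  - enrollment 2 (Jack): course_id=1 -> matches Statistics
  - enrollment 3 (Leo): course_id=NULL, no match -> kept with NULL
  - enrollment 4 (Chris): course_id=2 -> matches Linear Algebra
  - enrollment 5 (Mia): course_id=3 -> matches History
All 5 rows appear; 2 have NULL course.

SQL:
SELECT a.student, b.title AS course
FROM enrollments a
LEFT JOIN courses b ON a.course_id = b.id

Result:
student | course        
--------+---------------
Pete    | NULL          
Jack    | Statistics    
Leo     | NULL          
Chris   | Linear Algebra
Mia     | History       


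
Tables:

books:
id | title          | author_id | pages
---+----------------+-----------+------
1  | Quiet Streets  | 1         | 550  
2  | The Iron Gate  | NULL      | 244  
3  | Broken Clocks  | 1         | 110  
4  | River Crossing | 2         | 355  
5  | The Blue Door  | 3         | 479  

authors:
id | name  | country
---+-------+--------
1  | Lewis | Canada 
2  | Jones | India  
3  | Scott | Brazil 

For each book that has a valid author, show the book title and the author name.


INNER JOIN keeps only books rows whose author_id matches an id in authors. Walk through each book:
  - book 1 (Quiet Streets): author_id=1 -> matches Lewis
  - book 2 (The Iron Gate): author_id=NULL, no match -> dropped
  - book 3 (Broken Clocks): author_id=1 -> matches Lewis
  - book 4 (River Crossing): author_id=2 -> matches Jones
  - book 5 (The Blue Door): author_id=3 -> matches Scott
So 1 of 5 rows is dropped.

SQL:
SELECT a.title, b.name AS author
FROM books a
INNER JOIN authors b ON a.author_id = b.id

Result:
title          | author
---------------+-------
Quiet Streets  | Lewis 
Broken Clocks  | Lewis 
River Crossing | Jones 
The Blue Door  | Scott 


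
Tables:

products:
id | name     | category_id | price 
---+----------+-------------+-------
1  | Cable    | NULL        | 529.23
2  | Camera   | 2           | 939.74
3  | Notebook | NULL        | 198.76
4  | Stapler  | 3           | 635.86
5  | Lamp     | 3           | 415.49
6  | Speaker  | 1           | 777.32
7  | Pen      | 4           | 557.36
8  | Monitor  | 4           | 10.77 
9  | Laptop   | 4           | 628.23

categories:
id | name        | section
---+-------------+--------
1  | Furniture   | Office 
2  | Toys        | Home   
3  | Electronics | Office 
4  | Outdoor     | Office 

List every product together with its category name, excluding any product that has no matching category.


INNER JOIN keeps only products rows whose category_id matches an id in categories. Walk through each product:
  - product 1 (Cable): category_id=NULL, no match -> dropped
  - product 2 (Camera): category_id=2 -> matches Toys
  - product 3 (Notebook): category_id=NULL, no match -> dropped
  - product 4 (Stapler): category_id=3 -> matches Electronics
  - product 5 (Lamp): category_id=3 -> matches Electronics
  - product 6 (Speaker): category_id=1 -> matches Furniture
  - product 7 (Pen): category_id=4 -> matches Outdoor
  - product 8 (Monitor): category_id=4 -> matches Outdoor
  - product 9 (Laptop): category_id=4 -> matches Outdoor
So 2 of 9 rows are dropped.

SQL:
SELECT a.name, b.name AS category
FROM products a
INNER JOIN categories b ON a.category_id = b.id

Result:
name    | category   
--------+------------
Camera  | Toys       
Stapler | Electronics
Lamp    | Electronics
Speaker | Furniture  
Pen     | Outdoor    
Monitor | Outdoor    
Laptop  | Outdoor    


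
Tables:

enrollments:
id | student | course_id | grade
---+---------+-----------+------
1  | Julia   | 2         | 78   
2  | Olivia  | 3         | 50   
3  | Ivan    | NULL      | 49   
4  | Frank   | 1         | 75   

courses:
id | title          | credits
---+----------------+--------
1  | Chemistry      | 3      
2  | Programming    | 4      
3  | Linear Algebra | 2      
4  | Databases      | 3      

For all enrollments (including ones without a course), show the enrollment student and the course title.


LEFT JOIN keeps every row from enrollments (the left table); where course_id has no match in courses, the course columns become NULL. Walk through each enrollment:
  - enrollment 1 (Julia): course_id=2 -> matches Programming
  - enrollment 2 (Olivia): course_id=3 -> matches Linear Algebra
  - enrollment 3 (Ivan): course_id=NULL, no match -> kept with NULL
  - enrollment 4 (Frank): course_id=1 -> matches Chemistry
All 4 rows appear; 1 has NULL course.

SQL:
SELECT a.student, b.title AS course
FROM enrollments a
LEFT JOIN courses b ON a.course_id = b.id

Result:
student | course        
--------+---------------
Julia   | Programming   
Olivia  | Linear Algebra
Ivan    | NULL          
Frank   | Chemistry     


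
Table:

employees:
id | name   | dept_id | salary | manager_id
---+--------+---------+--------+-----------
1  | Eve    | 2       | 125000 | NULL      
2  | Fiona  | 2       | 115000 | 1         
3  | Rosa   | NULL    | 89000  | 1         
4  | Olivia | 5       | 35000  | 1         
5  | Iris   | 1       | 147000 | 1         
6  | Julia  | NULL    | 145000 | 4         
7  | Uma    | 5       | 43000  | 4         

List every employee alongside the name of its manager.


This is a self-join: employees is joined to a second copy of itself, matching each row's manager_id to another row's id. Use LEFT JOIN so rows with manager_id=NULL are kept.
  - employee 1 (Eve): manager_id=NULL -> NULL
  - employee 2 (Fiona): manager_id=1 -> Eve
  - employee 3 (Rosa): manager_id=1 -> Eve
  - employee 4 (Olivia): manager_id=1 -> Eve
  - employee 5 (Iris): manager_id=1 -> Eve
  - employee 6 (Julia): manager_id=4 -> Olivia
  - employee 7 (Uma): manager_id=4 -> Olivia

SQL:
SELECT a.name AS item, b.name AS manager
FROM employees a
LEFT JOIN employees b ON a.manager_id = b.id

Result:
item   | manager
-------+--------
Eve    | NULL   
Fiona  | Eve    
Rosa   | Eve    
Olivia | Eve    
Iris   | Eve    
Julia  | Olivia 
Uma    | Olivia 


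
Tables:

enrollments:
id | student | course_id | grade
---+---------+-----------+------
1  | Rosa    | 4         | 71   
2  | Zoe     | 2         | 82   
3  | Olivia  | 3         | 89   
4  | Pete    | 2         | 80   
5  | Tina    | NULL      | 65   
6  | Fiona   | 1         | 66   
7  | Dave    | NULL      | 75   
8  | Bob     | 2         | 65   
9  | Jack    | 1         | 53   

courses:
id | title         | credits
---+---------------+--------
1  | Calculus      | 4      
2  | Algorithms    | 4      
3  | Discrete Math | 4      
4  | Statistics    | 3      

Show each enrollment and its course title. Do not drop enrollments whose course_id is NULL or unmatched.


LEFT JOIN keeps every row from enrollments (the left table); where course_id has no match in courses, the course columns become NULL. Walk through each enrollment:
  - enrollment 1 (Rosa): course_id=4 -> matches Statistics
  - enrollment 2 (Zoe): course_id=2 -> matches Algorithms
  - enrollment 3 (Olivia): course_id=3 -> matches Discrete Math
  - enrollment 4 (Pete): course_id=2 -> matches Algorithms
  - enrollment 5 (Tina): course_id=NULL, no match -> kept with NULL
  - enrollment 6 (Fiona): course_id=1 -> matches Calculus
  - enrollment 7 (Dave): course_id=NULL, no match -> kept with NULL
  - enrollment 8 (Bob): course_id=2 -> matches Algorithms
  - enrollment 9 (Jack): course_id=1 -> matches Calculus
All 9 rows appear; 2 have NULL course.

SQL:
SELECT a.student, b.title AS course
FROM enrollments a
LEFT JOIN courses b ON a.course_id = b.id

Result:
student | course       
--------+--------------
Rosa    | Statistics   
Zoe     | Algorithms   
Olivia  | Discrete Math
Pete    | Algorithms   
Tina    | NULL         
Fiona   | Calculus     
Dave    | NULL         
Bob     | Algorithms   
Jack    | Calculus     
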